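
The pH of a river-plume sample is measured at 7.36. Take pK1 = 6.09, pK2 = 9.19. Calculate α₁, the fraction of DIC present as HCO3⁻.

α₁ = 1 / (1 + [H⁺]/K1 + K2/[H⁺]) = 1 / (1 + 10^-1.27 + 10^-1.83)
   = 1 / (1 + 0.053703 + 0.014791) = 1/1.0685 = 0.9359

α₁ = 0.936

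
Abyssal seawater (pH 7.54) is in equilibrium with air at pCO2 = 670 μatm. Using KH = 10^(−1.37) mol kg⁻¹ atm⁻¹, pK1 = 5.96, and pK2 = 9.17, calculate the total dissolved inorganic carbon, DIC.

DIC = 1.14 mmol/kg

[CO2*] = KH · pCO2 = 10^(−1.37) × 670×10^-6 = 2.858×10^-5 mol/kg
α₀ = 1/(1 + K1/[H⁺] + K1K2/[H⁺]²) = 1/(1 + 10^+1.58 + 10^-0.05) = 0.02506
DIC = [CO2*]/α₀ = 2.858×10^-5 / 0.02506 = 1.14 mmol/kg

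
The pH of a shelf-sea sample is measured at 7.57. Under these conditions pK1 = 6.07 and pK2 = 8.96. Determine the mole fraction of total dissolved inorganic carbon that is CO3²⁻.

α₂ = 1 / (1 + [H⁺]/K2 + [H⁺]²/(K1K2)) = 1 / (1 + 10^+1.39 + 10^-0.11)
   = 1 / (1 + 24.547 + 0.77625) = 1/26.323 = 0.03799

α₂ = 0.0380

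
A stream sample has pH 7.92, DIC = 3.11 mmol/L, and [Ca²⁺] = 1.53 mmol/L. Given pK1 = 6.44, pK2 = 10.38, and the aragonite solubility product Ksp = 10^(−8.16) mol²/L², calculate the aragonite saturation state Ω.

Ω = 2.30

α₂ = 1 / (1 + [H⁺]/K2 + [H⁺]²/(K1K2)) = 1 / (1 + 10^+2.46 + 10^+0.98)
   = 1 / (1 + 288.40 + 9.5499) = 1/298.95 = 0.003345
[CO3²⁻] = α₂ × DIC = 0.003345 × 3.11 = 0.01040 mmol/L = 10.40 μmol/L
Ksp = 10^(−8.16) = 6.918×10^-9
Ω = [Ca²⁺][CO3²⁻]/Ksp = (1.53×10^-3)(1.040×10^-5) / 6.918×10^-9 = 2.30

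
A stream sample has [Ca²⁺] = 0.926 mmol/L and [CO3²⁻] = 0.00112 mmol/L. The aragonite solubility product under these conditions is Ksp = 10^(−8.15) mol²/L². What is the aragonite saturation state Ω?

Ω = 0.146

Ksp = 10^(−8.15) = 7.079×10^-9
Ω = [Ca²⁺][CO3²⁻]/Ksp = (0.926×10^-3)(0.00112×10^-3) / 7.079×10^-9 = 0.146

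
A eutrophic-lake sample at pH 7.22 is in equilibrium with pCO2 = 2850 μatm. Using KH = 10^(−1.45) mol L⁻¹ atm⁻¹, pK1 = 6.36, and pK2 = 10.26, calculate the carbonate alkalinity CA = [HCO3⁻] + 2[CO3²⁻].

CA = 0.734 mmol/L

[CO2*] = KH · pCO2 = 10^(−1.45) × 2850×10^-6 = 1.011×10^-4 mol/L
α₀ = 1/(1 + K1/[H⁺] + K1K2/[H⁺]²) = 1/(1 + 10^+0.86 + 10^-2.18) = 0.1212
DIC = [CO2*]/α₀ = 1.011×10^-4 / 0.1212 = 0.8344 mmol/L
CA = (α₁ + 2α₂)·DIC = (0.8780 + 2×0.0008007) × 0.8344 = 0.734 mmol/L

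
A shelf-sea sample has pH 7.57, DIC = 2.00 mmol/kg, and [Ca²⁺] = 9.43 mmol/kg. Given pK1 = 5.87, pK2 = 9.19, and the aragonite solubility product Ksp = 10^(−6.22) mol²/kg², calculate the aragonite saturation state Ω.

Ω = 0.719

α₂ = 1 / (1 + [H⁺]/K2 + [H⁺]²/(K1K2)) = 1 / (1 + 10^+1.62 + 10^-0.08)
   = 1 / (1 + 41.687 + 0.83176) = 1/43.519 = 0.02298
[CO3²⁻] = α₂ × DIC = 0.02298 × 2.00 = 0.04596 mmol/kg
Ksp = 10^(−6.22) = 6.026×10^-7
Ω = [Ca²⁺][CO3²⁻]/Ksp = (9.43×10^-3)(4.596×10^-5) / 6.026×10^-7 = 0.719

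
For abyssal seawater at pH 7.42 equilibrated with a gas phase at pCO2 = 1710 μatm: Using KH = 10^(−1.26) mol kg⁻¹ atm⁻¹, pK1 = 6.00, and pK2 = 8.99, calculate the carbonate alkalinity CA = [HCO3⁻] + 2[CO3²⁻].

[CO2*] = KH · pCO2 = 10^(−1.26) × 1710×10^-6 = 9.397×10^-5 mol/kg
α₀ = 1/(1 + K1/[H⁺] + K1K2/[H⁺]²) = 1/(1 + 10^+1.42 + 10^-0.15) = 0.03570
DIC = [CO2*]/α₀ = 9.397×10^-5 / 0.03570 = 2.632 mmol/kg
CA = (α₁ + 2α₂)·DIC = (0.9390 + 2×0.02527) × 2.632 = 2.60 mmol/kg

CA = 2.60 mmol/kg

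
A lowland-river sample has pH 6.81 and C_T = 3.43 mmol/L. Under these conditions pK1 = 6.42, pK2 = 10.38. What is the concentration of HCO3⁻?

α₁ = 1 / (1 + [H⁺]/K1 + K2/[H⁺]) = 1 / (1 + 10^-0.39 + 10^-3.57)
   = 1 / (1 + 0.40738 + 0.00026915) = 1/1.4076 = 0.7104
[HCO3⁻] = α₁ × DIC = 0.7104 × 3.43 = 2.44 mmol/L

[HCO3⁻] = 2.44 mmol/L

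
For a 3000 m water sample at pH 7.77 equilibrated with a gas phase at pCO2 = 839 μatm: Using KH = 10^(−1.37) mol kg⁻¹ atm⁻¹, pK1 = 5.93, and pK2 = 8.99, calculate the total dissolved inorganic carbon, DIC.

DIC = 2.66 mmol/kg

[CO2*] = KH · pCO2 = 10^(−1.37) × 839×10^-6 = 3.579×10^-5 mol/kg
α₀ = 1/(1 + K1/[H⁺] + K1K2/[H⁺]²) = 1/(1 + 10^+1.84 + 10^+0.62) = 0.01345
DIC = [CO2*]/α₀ = 3.579×10^-5 / 0.01345 = 2.66 mmol/kg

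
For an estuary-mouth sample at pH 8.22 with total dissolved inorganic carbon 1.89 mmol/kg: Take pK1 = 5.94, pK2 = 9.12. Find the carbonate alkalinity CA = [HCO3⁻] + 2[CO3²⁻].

CA = 2.09 mmol/kg

CA = [HCO3⁻] + 2[CO3²⁻] = (α₁ + 2α₂)·DIC
At pH 8.22: [H⁺]/K1 = 10^-2.28 = 0.0052481, K2/[H⁺] = 10^-0.90 = 0.12589
α₁ = 1/(1 + 0.0052481 + 0.12589) = 1/1.1311 = 0.8841; α₂ = α₁·K2/[H⁺] = 0.1113
α₁ + 2α₂ = 1.1067
CA = 1.1067 × 1.89 = 2.09 mmol/kg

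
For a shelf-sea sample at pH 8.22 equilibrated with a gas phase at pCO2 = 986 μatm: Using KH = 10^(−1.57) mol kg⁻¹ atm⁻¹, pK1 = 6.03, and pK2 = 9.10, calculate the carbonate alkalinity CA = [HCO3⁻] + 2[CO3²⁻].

[CO2*] = KH · pCO2 = 10^(−1.57) × 986×10^-6 = 2.654×10^-5 mol/kg
α₀ = 1/(1 + K1/[H⁺] + K1K2/[H⁺]²) = 1/(1 + 10^+2.19 + 10^+1.31) = 0.005672
DIC = [CO2*]/α₀ = 2.654×10^-5 / 0.005672 = 4.679 mmol/kg
CA = (α₁ + 2α₂)·DIC = (0.8785 + 2×0.1158) × 4.679 = 5.19 mmol/kg

CA = 5.19 mmol/kg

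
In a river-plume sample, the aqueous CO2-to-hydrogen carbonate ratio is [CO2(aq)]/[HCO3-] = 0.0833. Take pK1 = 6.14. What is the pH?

From K1 = [H⁺][HCO3-]/[CO2(aq)]:  pH = pK1 − log₁₀([CO2(aq)]/[HCO3-])
log₁₀(0.0833) = -1.079
pH = 6.14 − (-1.079) = 7.22

pH = 7.22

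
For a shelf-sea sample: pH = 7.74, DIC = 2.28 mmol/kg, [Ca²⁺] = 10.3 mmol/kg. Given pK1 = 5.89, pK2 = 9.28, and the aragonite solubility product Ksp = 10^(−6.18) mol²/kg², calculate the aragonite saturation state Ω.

α₂ = 1 / (1 + [H⁺]/K2 + [H⁺]²/(K1K2)) = 1 / (1 + 10^+1.54 + 10^-0.31)
   = 1 / (1 + 34.674 + 0.48978) = 1/36.163 = 0.02765
[CO3²⁻] = α₂ × DIC = 0.02765 × 2.28 = 0.06305 mmol/kg
Ksp = 10^(−6.18) = 6.607×10^-7
Ω = [Ca²⁺][CO3²⁻]/Ksp = (10.3×10^-3)(6.305×10^-5) / 6.607×10^-7 = 0.983

Ω = 0.983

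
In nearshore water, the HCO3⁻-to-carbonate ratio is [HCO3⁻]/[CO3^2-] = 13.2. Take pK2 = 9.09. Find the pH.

pH = 7.97

From K2 = [H⁺][CO3^2-]/[HCO3⁻]:  pH = pK2 − log₁₀([HCO3⁻]/[CO3^2-])
log₁₀(13.2) = +1.121
pH = 9.09 − (+1.121) = 7.97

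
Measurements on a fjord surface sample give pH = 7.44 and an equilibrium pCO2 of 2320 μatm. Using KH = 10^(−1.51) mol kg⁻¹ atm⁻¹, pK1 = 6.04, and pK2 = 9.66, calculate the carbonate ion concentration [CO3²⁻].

[CO3²⁻] = 10.9 μmol/kg

[CO2*] = KH · pCO2 = 10^(−1.51) × 2320×10^-6 = 7.169×10^-5 mol/kg
α₀ = 1/(1 + K1/[H⁺] + K1K2/[H⁺]²) = 1/(1 + 10^+1.40 + 10^-0.82) = 0.03807
DIC = [CO2*]/α₀ = 7.169×10^-5 / 0.03807 = 1.883 mmol/kg
[CO3²⁻] = α₂·DIC; α₂ = 0.005762, so [CO3²⁻] = 0.005762 × 1.883 = 0.0109 mmol/kg = 10.9 μmol/kg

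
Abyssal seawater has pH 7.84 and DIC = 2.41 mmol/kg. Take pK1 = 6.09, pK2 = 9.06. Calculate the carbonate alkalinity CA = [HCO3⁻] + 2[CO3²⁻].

CA = [HCO3⁻] + 2[CO3²⁻] = (α₁ + 2α₂)·DIC
At pH 7.84: [H⁺]/K1 = 10^-1.75 = 0.017783, K2/[H⁺] = 10^-1.22 = 0.060256
α₁ = 1/(1 + 0.017783 + 0.060256) = 1/1.0780 = 0.9276; α₂ = α₁·K2/[H⁺] = 0.05589
α₁ + 2α₂ = 1.0394
CA = 1.0394 × 2.41 = 2.50 mmol/kg

CA = 2.50 mmol/kg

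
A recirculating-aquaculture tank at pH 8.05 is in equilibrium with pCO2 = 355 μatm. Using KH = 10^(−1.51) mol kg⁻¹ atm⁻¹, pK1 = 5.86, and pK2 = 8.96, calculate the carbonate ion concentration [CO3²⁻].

[CO2*] = KH · pCO2 = 10^(−1.51) × 355×10^-6 = 1.097×10^-5 mol/kg
α₀ = 1/(1 + K1/[H⁺] + K1K2/[H⁺]²) = 1/(1 + 10^+2.19 + 10^+1.28) = 0.005716
DIC = [CO2*]/α₀ = 1.097×10^-5 / 0.005716 = 1.919 mmol/kg
[CO3²⁻] = α₂·DIC; α₂ = 0.1089, so [CO3²⁻] = 0.1089 × 1.919 = 0.209 mmol/kg

[CO3²⁻] = 0.209 mmol/kg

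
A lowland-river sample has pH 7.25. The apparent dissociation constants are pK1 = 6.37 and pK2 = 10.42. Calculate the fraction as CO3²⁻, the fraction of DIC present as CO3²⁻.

α₂ = 1 / (1 + [H⁺]/K2 + [H⁺]²/(K1K2)) = 1 / (1 + 10^+3.17 + 10^+2.29)
   = 1 / (1 + 1479.1 + 194.98) = 1/1675.1 = 0.0005970

α₂ = 0.000597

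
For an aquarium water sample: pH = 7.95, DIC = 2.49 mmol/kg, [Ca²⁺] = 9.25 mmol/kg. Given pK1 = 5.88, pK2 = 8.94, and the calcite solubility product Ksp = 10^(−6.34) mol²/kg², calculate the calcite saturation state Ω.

Ω = 4.64

α₂ = 1 / (1 + [H⁺]/K2 + [H⁺]²/(K1K2)) = 1 / (1 + 10^+0.99 + 10^-1.08)
   = 1 / (1 + 9.7724 + 0.083176) = 1/10.856 = 0.09212
[CO3²⁻] = α₂ × DIC = 0.09212 × 2.49 = 0.2294 mmol/kg
Ksp = 10^(−6.34) = 4.571×10^-7
Ω = [Ca²⁺][CO3²⁻]/Ksp = (9.25×10^-3)(2.294×10^-4) / 4.571×10^-7 = 4.64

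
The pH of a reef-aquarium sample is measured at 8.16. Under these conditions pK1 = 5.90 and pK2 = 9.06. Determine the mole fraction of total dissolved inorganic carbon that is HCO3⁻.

α₁ = 0.884

α₁ = 1 / (1 + [H⁺]/K1 + K2/[H⁺]) = 1 / (1 + 10^-2.26 + 10^-0.90)
   = 1 / (1 + 0.0054954 + 0.12589) = 1/1.1314 = 0.8839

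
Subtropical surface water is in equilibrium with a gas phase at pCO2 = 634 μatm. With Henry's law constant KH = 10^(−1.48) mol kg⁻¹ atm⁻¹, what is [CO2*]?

[CO2*] = 21.0 μmol/kg

KH = 10^(−1.48) = 3.311×10^-2 mol kg⁻¹ atm⁻¹
[CO2*] = KH · pCO2 = 3.311×10^-2 × 634×10^-6 atm = 2.10×10^-5 mol/kg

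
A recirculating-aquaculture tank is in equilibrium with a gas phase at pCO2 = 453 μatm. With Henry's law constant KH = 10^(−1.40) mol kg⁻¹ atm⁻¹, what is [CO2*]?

[CO2*] = 18.0 μmol/kg

KH = 10^(−1.40) = 3.981×10^-2 mol kg⁻¹ atm⁻¹
[CO2*] = KH · pCO2 = 3.981×10^-2 × 453×10^-6 atm = 1.80×10^-5 mol/kg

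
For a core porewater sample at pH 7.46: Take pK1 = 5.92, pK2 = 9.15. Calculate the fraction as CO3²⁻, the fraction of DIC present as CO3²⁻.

α₂ = 1 / (1 + [H⁺]/K2 + [H⁺]²/(K1K2)) = 1 / (1 + 10^+1.69 + 10^+0.15)
   = 1 / (1 + 48.978 + 1.4125) = 1/51.390 = 0.01946

α₂ = 0.0195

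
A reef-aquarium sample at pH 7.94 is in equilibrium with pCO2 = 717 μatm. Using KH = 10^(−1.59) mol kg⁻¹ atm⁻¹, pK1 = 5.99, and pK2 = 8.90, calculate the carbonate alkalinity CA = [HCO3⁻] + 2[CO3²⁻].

[CO2*] = KH · pCO2 = 10^(−1.59) × 717×10^-6 = 1.843×10^-5 mol/kg
α₀ = 1/(1 + K1/[H⁺] + K1K2/[H⁺]²) = 1/(1 + 10^+1.95 + 10^+0.99) = 0.01001
DIC = [CO2*]/α₀ = 1.843×10^-5 / 0.01001 = 1.841 mmol/kg
CA = (α₁ + 2α₂)·DIC = (0.8922 + 2×0.09782) × 1.841 = 2.00 mmol/kg

CA = 2.00 mmol/kg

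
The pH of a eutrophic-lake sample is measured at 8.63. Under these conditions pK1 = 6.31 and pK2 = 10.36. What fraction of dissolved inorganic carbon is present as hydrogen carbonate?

α₁ = 0.977

α₁ = 1 / (1 + [H⁺]/K1 + K2/[H⁺]) = 1 / (1 + 10^-2.32 + 10^-1.73)
   = 1 / (1 + 0.0047863 + 0.018621) = 1/1.0234 = 0.9771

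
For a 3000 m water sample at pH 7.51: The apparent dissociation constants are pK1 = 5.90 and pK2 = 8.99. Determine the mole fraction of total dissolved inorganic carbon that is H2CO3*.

α₀ = 1 / (1 + K1/[H⁺] + K1K2/[H⁺]²) = 1 / (1 + 10^+1.61 + 10^+0.13)
   = 1 / (1 + 40.738 + 1.3490) = 1/43.087 = 0.02321

α₀ = 0.0232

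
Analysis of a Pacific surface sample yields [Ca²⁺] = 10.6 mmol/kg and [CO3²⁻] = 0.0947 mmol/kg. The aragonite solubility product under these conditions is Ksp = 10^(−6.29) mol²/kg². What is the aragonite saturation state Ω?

Ksp = 10^(−6.29) = 5.129×10^-7
Ω = [Ca²⁺][CO3²⁻]/Ksp = (10.6×10^-3)(0.0947×10^-3) / 5.129×10^-7 = 1.96

Ω = 1.96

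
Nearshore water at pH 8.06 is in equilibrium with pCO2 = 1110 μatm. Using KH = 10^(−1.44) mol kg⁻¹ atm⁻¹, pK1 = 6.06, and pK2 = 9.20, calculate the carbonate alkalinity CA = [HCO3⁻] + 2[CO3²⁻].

[CO2*] = KH · pCO2 = 10^(−1.44) × 1110×10^-6 = 4.030×10^-5 mol/kg
α₀ = 1/(1 + K1/[H⁺] + K1K2/[H⁺]²) = 1/(1 + 10^+2.00 + 10^+0.86) = 0.009238
DIC = [CO2*]/α₀ = 4.030×10^-5 / 0.009238 = 4.362 mmol/kg
CA = (α₁ + 2α₂)·DIC = (0.9238 + 2×0.06693) × 4.362 = 4.61 mmol/kg

CA = 4.61 mmol/kg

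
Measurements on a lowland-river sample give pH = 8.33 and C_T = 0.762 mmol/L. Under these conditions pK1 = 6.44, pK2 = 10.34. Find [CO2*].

[CO2*] = 9.60 μmol/L

α₀ = 1 / (1 + K1/[H⁺] + K1K2/[H⁺]²) = 1 / (1 + 10^+1.89 + 10^-0.12)
   = 1 / (1 + 77.625 + 0.75858) = 1/79.383 = 0.01260
[CO2*] = α₀ × DIC = 0.01260 × 0.762 = 0.00960 mmol/L = 9.60 μmol/L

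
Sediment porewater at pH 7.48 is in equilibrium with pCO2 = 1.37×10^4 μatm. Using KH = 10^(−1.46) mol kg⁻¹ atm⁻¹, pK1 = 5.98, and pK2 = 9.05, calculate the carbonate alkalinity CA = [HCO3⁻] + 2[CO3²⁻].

[CO2*] = KH · pCO2 = 10^(−1.46) × 1.37×10^4×10^-6 = 4.750×10^-4 mol/kg
α₀ = 1/(1 + K1/[H⁺] + K1K2/[H⁺]²) = 1/(1 + 10^+1.50 + 10^-0.07) = 0.02987
DIC = [CO2*]/α₀ = 4.750×10^-4 / 0.02987 = 15.90 mmol/kg
CA = (α₁ + 2α₂)·DIC = (0.9447 + 2×0.02543) × 15.90 = 15.8 mmol/kg

CA = 15.8 mmol/kg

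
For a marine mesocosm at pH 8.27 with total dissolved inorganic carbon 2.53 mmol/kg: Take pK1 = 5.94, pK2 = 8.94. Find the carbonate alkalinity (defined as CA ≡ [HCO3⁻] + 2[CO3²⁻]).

CA = [HCO3⁻] + 2[CO3²⁻] = (α₁ + 2α₂)·DIC
At pH 8.27: [H⁺]/K1 = 10^-2.33 = 0.0046774, K2/[H⁺] = 10^-0.67 = 0.21380
α₁ = 1/(1 + 0.0046774 + 0.21380) = 1/1.2185 = 0.8207; α₂ = α₁·K2/[H⁺] = 0.1755
α₁ + 2α₂ = 1.1716
CA = 1.1716 × 2.53 = 2.96 mmol/kg

CA = 2.96 mmol/kg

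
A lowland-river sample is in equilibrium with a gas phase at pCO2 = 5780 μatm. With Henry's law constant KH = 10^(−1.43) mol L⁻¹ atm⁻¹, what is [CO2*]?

[CO2*] = 215 μmol/L

KH = 10^(−1.43) = 3.715×10^-2 mol L⁻¹ atm⁻¹
[CO2*] = KH · pCO2 = 3.715×10^-2 × 5780×10^-6 atm = 2.15×10^-4 mol/L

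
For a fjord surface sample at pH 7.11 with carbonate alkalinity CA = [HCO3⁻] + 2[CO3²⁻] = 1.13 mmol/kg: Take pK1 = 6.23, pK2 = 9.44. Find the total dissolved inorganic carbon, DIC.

DIC = 1.27 mmol/kg

CA = [HCO3⁻] + 2[CO3²⁻] = (α₁ + 2α₂)·DIC
At pH 7.11: [H⁺]/K1 = 10^-0.88 = 0.13183, K2/[H⁺] = 10^-2.33 = 0.0046774
α₁ = 1/(1 + 0.13183 + 0.0046774) = 1/1.1365 = 0.8799; α₂ = α₁·K2/[H⁺] = 0.004116
α₁ + 2α₂ = 0.8881
DIC = CA / (α₁ + 2α₂) = 1.13 / 0.8881 = 1.27 mmol/kg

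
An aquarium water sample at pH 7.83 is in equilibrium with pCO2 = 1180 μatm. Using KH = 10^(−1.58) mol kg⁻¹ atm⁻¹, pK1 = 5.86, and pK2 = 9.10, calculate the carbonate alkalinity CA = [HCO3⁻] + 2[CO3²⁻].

[CO2*] = KH · pCO2 = 10^(−1.58) × 1180×10^-6 = 3.104×10^-5 mol/kg
α₀ = 1/(1 + K1/[H⁺] + K1K2/[H⁺]²) = 1/(1 + 10^+1.97 + 10^+0.70) = 0.01007
DIC = [CO2*]/α₀ = 3.104×10^-5 / 0.01007 = 3.083 mmol/kg
CA = (α₁ + 2α₂)·DIC = (0.9395 + 2×0.05045) × 3.083 = 3.21 mmol/kg

CA = 3.21 mmol/kg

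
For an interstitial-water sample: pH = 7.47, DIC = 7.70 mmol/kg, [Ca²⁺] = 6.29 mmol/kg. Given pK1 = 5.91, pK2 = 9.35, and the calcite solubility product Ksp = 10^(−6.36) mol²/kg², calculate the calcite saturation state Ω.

Ω = 1.41

α₂ = 1 / (1 + [H⁺]/K2 + [H⁺]²/(K1K2)) = 1 / (1 + 10^+1.88 + 10^+0.32)
   = 1 / (1 + 75.858 + 2.0893) = 1/78.947 = 0.01267
[CO3²⁻] = α₂ × DIC = 0.01267 × 7.70 = 0.09753 mmol/kg
Ksp = 10^(−6.36) = 4.365×10^-7
Ω = [Ca²⁺][CO3²⁻]/Ksp = (6.29×10^-3)(9.753×10^-5) / 4.365×10^-7 = 1.41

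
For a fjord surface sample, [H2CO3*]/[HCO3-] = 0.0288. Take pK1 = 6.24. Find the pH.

From K1 = [H⁺][HCO3-]/[H2CO3*]:  pH = pK1 − log₁₀([H2CO3*]/[HCO3-])
log₁₀(0.0288) = -1.541
pH = 6.24 − (-1.541) = 7.78

pH = 7.78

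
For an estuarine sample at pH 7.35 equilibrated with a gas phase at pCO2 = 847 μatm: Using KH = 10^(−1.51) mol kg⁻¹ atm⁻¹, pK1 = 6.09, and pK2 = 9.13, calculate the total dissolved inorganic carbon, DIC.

DIC = 0.510 mmol/kg

[CO2*] = KH · pCO2 = 10^(−1.51) × 847×10^-6 = 2.617×10^-5 mol/kg
α₀ = 1/(1 + K1/[H⁺] + K1K2/[H⁺]²) = 1/(1 + 10^+1.26 + 10^-0.52) = 0.05128
DIC = [CO2*]/α₀ = 2.617×10^-5 / 0.05128 = 0.510 mmol/kg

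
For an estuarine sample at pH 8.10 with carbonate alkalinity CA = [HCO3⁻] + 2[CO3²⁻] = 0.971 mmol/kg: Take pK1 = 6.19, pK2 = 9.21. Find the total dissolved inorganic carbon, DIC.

DIC = 0.916 mmol/kg

CA = [HCO3⁻] + 2[CO3²⁻] = (α₁ + 2α₂)·DIC
At pH 8.10: [H⁺]/K1 = 10^-1.91 = 0.012303, K2/[H⁺] = 10^-1.11 = 0.077625
α₁ = 1/(1 + 0.012303 + 0.077625) = 1/1.0899 = 0.9175; α₂ = α₁·K2/[H⁺] = 0.07122
α₁ + 2α₂ = 1.0599
DIC = CA / (α₁ + 2α₂) = 0.971 / 1.0599 = 0.916 mmol/kg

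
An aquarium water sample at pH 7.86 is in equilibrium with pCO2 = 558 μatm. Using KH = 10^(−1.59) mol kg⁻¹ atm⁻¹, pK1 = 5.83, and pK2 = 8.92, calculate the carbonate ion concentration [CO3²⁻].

[CO2*] = KH · pCO2 = 10^(−1.59) × 558×10^-6 = 1.434×10^-5 mol/kg
α₀ = 1/(1 + K1/[H⁺] + K1K2/[H⁺]²) = 1/(1 + 10^+2.03 + 10^+0.97) = 0.008512
DIC = [CO2*]/α₀ = 1.434×10^-5 / 0.008512 = 1.685 mmol/kg
[CO3²⁻] = α₂·DIC; α₂ = 0.07944, so [CO3²⁻] = 0.07944 × 1.685 = 0.134 mmol/kg

[CO3²⁻] = 0.134 mmol/kg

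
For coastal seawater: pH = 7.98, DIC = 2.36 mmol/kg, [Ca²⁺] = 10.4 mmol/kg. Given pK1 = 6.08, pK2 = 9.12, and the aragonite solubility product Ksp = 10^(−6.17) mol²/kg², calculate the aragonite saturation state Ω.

Ω = 2.42

α₂ = 1 / (1 + [H⁺]/K2 + [H⁺]²/(K1K2)) = 1 / (1 + 10^+1.14 + 10^-0.76)
   = 1 / (1 + 13.804 + 0.17378) = 1/14.978 = 0.06677
[CO3²⁻] = α₂ × DIC = 0.06677 × 2.36 = 0.1576 mmol/kg
Ksp = 10^(−6.17) = 6.761×10^-7
Ω = [Ca²⁺][CO3²⁻]/Ksp = (10.4×10^-3)(1.576×10^-4) / 6.761×10^-7 = 2.42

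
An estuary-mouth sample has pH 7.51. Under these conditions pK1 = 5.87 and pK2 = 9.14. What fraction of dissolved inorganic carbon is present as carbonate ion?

α₂ = 0.0224

α₂ = 1 / (1 + [H⁺]/K2 + [H⁺]²/(K1K2)) = 1 / (1 + 10^+1.63 + 10^-0.01)
   = 1 / (1 + 42.658 + 0.97724) = 1/44.635 = 0.02240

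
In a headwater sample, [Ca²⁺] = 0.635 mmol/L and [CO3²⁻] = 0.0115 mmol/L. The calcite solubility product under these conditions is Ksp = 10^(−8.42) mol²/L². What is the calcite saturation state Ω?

Ksp = 10^(−8.42) = 3.802×10^-9
Ω = [Ca²⁺][CO3²⁻]/Ksp = (0.635×10^-3)(0.0115×10^-3) / 3.802×10^-9 = 1.92

Ω = 1.92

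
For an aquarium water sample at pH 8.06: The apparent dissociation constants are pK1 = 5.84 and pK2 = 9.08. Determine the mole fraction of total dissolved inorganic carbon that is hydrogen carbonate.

α₁ = 0.908

α₁ = 1 / (1 + [H⁺]/K1 + K2/[H⁺]) = 1 / (1 + 10^-2.22 + 10^-1.02)
   = 1 / (1 + 0.0060256 + 0.095499) = 1/1.1015 = 0.9078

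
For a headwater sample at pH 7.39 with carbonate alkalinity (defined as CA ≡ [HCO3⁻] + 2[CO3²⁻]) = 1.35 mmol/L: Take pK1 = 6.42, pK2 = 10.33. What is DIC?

DIC = 1.49 mmol/L

CA = [HCO3⁻] + 2[CO3²⁻] = (α₁ + 2α₂)·DIC
At pH 7.39: [H⁺]/K1 = 10^-0.97 = 0.10715, K2/[H⁺] = 10^-2.94 = 0.0011482
α₁ = 1/(1 + 0.10715 + 0.0011482) = 1/1.1083 = 0.9023; α₂ = α₁·K2/[H⁺] = 0.001036
α₁ + 2α₂ = 0.9044
DIC = CA / (α₁ + 2α₂) = 1.35 / 0.9044 = 1.49 mmol/L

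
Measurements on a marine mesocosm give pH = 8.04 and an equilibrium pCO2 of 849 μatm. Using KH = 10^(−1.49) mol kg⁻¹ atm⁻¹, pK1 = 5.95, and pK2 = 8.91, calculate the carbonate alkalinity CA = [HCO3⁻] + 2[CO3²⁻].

[CO2*] = KH · pCO2 = 10^(−1.49) × 849×10^-6 = 2.747×10^-5 mol/kg
α₀ = 1/(1 + K1/[H⁺] + K1K2/[H⁺]²) = 1/(1 + 10^+2.09 + 10^+1.22) = 0.007111
DIC = [CO2*]/α₀ = 2.747×10^-5 / 0.007111 = 3.863 mmol/kg
CA = (α₁ + 2α₂)·DIC = (0.8749 + 2×0.1180) × 3.863 = 4.29 mmol/kg

CA = 4.29 mmol/kg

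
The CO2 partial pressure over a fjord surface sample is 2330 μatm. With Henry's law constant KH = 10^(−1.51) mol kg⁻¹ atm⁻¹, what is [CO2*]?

KH = 10^(−1.51) = 3.090×10^-2 mol kg⁻¹ atm⁻¹
[CO2*] = KH · pCO2 = 3.090×10^-2 × 2330×10^-6 atm = 7.20×10^-5 mol/kg

[CO2*] = 72.0 μmol/kg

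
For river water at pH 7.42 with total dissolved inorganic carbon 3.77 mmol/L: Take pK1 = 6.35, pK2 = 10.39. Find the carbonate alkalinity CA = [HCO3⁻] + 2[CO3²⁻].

CA = 3.48 mmol/L

CA = [HCO3⁻] + 2[CO3²⁻] = (α₁ + 2α₂)·DIC
At pH 7.42: [H⁺]/K1 = 10^-1.07 = 0.085114, K2/[H⁺] = 10^-2.97 = 0.0010715
α₁ = 1/(1 + 0.085114 + 0.0010715) = 1/1.0862 = 0.9207; α₂ = α₁·K2/[H⁺] = 0.0009865
α₁ + 2α₂ = 0.9226
CA = 0.9226 × 3.77 = 3.48 mmol/L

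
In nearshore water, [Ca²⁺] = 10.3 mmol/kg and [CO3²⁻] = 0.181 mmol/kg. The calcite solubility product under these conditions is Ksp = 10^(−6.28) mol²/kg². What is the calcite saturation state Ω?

Ksp = 10^(−6.28) = 5.248×10^-7
Ω = [Ca²⁺][CO3²⁻]/Ksp = (10.3×10^-3)(0.181×10^-3) / 5.248×10^-7 = 3.55

Ω = 3.55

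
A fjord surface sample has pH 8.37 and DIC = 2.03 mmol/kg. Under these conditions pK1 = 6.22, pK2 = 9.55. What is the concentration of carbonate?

[CO3²⁻] = 0.125 mmol/kg

α₂ = 1 / (1 + [H⁺]/K2 + [H⁺]²/(K1K2)) = 1 / (1 + 10^+1.18 + 10^-0.97)
   = 1 / (1 + 15.136 + 0.10715) = 1/16.243 = 0.06157
[CO3²⁻] = α₂ × DIC = 0.06157 × 2.03 = 0.125 mmol/kg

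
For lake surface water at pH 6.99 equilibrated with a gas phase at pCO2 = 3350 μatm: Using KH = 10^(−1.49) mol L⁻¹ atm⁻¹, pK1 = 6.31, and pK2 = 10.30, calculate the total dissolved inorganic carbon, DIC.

DIC = 0.628 mmol/L

[CO2*] = KH · pCO2 = 10^(−1.49) × 3350×10^-6 = 1.084×10^-4 mol/L
α₀ = 1/(1 + K1/[H⁺] + K1K2/[H⁺]²) = 1/(1 + 10^+0.68 + 10^-2.63) = 0.1728
DIC = [CO2*]/α₀ = 1.084×10^-4 / 0.1728 = 0.628 mmol/L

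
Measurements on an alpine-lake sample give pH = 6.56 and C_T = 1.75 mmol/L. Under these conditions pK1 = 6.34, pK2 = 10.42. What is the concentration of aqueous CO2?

α₀ = 1 / (1 + K1/[H⁺] + K1K2/[H⁺]²) = 1 / (1 + 10^+0.22 + 10^-3.64)
   = 1 / (1 + 1.6596 + 0.00022909) = 1/2.6598 = 0.3760
[CO2*] = α₀ × DIC = 0.3760 × 1.75 = 0.658 mmol/L

[CO2*] = 0.658 mmol/L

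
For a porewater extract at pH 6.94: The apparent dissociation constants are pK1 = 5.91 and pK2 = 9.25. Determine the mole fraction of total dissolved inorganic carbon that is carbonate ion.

α₂ = 1 / (1 + [H⁺]/K2 + [H⁺]²/(K1K2)) = 1 / (1 + 10^+2.31 + 10^+1.28)
   = 1 / (1 + 204.17 + 19.055) = 1/224.23 = 0.004460

α₂ = 0.00446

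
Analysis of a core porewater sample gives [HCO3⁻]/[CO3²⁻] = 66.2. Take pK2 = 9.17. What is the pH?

pH = 7.35

From K2 = [H⁺][CO3²⁻]/[HCO3⁻]:  pH = pK2 − log₁₀([HCO3⁻]/[CO3²⁻])
log₁₀(66.2) = +1.821
pH = 9.17 − (+1.821) = 7.35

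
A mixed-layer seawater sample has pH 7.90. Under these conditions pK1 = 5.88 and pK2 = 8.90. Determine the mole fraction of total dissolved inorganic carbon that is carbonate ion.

α₂ = 0.0901

α₂ = 1 / (1 + [H⁺]/K2 + [H⁺]²/(K1K2)) = 1 / (1 + 10^+1.00 + 10^-1.02)
   = 1 / (1 + 10.000 + 0.095499) = 1/11.095 = 0.09013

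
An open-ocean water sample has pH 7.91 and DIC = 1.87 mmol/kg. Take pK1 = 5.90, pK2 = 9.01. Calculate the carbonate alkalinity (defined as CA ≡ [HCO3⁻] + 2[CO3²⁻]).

CA = 1.99 mmol/kg

CA = [HCO3⁻] + 2[CO3²⁻] = (α₁ + 2α₂)·DIC
At pH 7.91: [H⁺]/K1 = 10^-2.01 = 0.0097724, K2/[H⁺] = 10^-1.10 = 0.079433
α₁ = 1/(1 + 0.0097724 + 0.079433) = 1/1.0892 = 0.9181; α₂ = α₁·K2/[H⁺] = 0.07293
α₁ + 2α₂ = 1.0640
CA = 1.0640 × 1.87 = 1.99 mmol/kg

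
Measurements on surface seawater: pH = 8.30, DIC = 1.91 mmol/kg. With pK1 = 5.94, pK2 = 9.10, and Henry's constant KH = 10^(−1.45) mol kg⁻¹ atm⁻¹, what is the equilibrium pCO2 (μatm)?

pCO2 = 202 μatm

α₀ = 1 / (1 + K1/[H⁺] + K1K2/[H⁺]²) = 1 / (1 + 10^+2.36 + 10^+1.56)
   = 1 / (1 + 229.09 + 36.308) = 1/266.39 = 0.003754
[CO2*] = α₀ × DIC = 0.003754 × 1.91 = 0.007170 mmol/kg = 7.170 μmol/kg
pCO2 = [CO2*]/KH = 7.170×10^-6 / 3.548×10^-2 = 202 μatm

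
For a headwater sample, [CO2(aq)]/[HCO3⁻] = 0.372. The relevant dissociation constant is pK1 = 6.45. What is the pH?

From K1 = [H⁺][HCO3⁻]/[CO2(aq)]:  pH = pK1 − log₁₀([CO2(aq)]/[HCO3⁻])
log₁₀(0.372) = -0.429
pH = 6.45 − (-0.429) = 6.88

pH = 6.88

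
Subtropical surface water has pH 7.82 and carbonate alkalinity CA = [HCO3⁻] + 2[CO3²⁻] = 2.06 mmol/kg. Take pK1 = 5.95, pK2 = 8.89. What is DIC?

DIC = 1.93 mmol/kg

CA = [HCO3⁻] + 2[CO3²⁻] = (α₁ + 2α₂)·DIC
At pH 7.82: [H⁺]/K1 = 10^-1.87 = 0.013490, K2/[H⁺] = 10^-1.07 = 0.085114
α₁ = 1/(1 + 0.013490 + 0.085114) = 1/1.0986 = 0.9102; α₂ = α₁·K2/[H⁺] = 0.07747
α₁ + 2α₂ = 1.0652
DIC = CA / (α₁ + 2α₂) = 2.06 / 1.0652 = 1.93 mmol/kg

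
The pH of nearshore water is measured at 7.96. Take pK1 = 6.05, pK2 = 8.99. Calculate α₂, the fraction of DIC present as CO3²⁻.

α₂ = 1 / (1 + [H⁺]/K2 + [H⁺]²/(K1K2)) = 1 / (1 + 10^+1.03 + 10^-0.88)
   = 1 / (1 + 10.715 + 0.13183) = 1/11.847 = 0.08441

α₂ = 0.0844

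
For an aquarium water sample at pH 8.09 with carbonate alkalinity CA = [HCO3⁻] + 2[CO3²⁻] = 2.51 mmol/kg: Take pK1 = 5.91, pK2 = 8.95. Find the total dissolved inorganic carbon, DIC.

CA = [HCO3⁻] + 2[CO3²⁻] = (α₁ + 2α₂)·DIC
At pH 8.09: [H⁺]/K1 = 10^-2.18 = 0.0066069, K2/[H⁺] = 10^-0.86 = 0.13804
α₁ = 1/(1 + 0.0066069 + 0.13804) = 1/1.1446 = 0.8736; α₂ = α₁·K2/[H⁺] = 0.1206
α₁ + 2α₂ = 1.1148
DIC = CA / (α₁ + 2α₂) = 2.51 / 1.1148 = 2.25 mmol/kg

DIC = 2.25 mmol/kg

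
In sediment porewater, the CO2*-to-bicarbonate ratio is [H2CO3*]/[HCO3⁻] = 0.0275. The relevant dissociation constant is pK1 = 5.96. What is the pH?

From K1 = [H⁺][HCO3⁻]/[H2CO3*]:  pH = pK1 − log₁₀([H2CO3*]/[HCO3⁻])
log₁₀(0.0275) = -1.561
pH = 5.96 − (-1.561) = 7.52

pH = 7.52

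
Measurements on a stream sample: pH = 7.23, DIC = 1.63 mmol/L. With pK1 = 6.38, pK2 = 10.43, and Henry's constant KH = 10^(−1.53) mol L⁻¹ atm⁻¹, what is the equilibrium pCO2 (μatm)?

α₀ = 1 / (1 + K1/[H⁺] + K1K2/[H⁺]²) = 1 / (1 + 10^+0.85 + 10^-2.35)
   = 1 / (1 + 7.0795 + 0.0044668) = 1/8.0839 = 0.1237
[CO2*] = α₀ × DIC = 0.1237 × 1.63 = 0.2016 mmol/L
pCO2 = [CO2*]/KH = 2.016×10^-4 / 2.951×10^-2 = 6830 μatm

pCO2 = 6830 μatm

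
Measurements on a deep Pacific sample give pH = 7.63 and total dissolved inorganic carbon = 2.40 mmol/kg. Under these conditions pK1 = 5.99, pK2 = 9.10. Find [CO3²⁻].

[CO3²⁻] = 0.0770 mmol/kg

α₂ = 1 / (1 + [H⁺]/K2 + [H⁺]²/(K1K2)) = 1 / (1 + 10^+1.47 + 10^-0.17)
   = 1 / (1 + 29.512 + 0.67608) = 1/31.188 = 0.03206
[CO3²⁻] = α₂ × DIC = 0.03206 × 2.40 = 0.0770 mmol/kg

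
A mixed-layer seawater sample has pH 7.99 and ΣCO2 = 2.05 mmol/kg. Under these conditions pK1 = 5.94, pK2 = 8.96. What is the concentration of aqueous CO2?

α₀ = 1 / (1 + K1/[H⁺] + K1K2/[H⁺]²) = 1 / (1 + 10^+2.05 + 10^+1.08)
   = 1 / (1 + 112.20 + 12.023) = 1/125.22 = 0.007986
[CO2*] = α₀ × DIC = 0.007986 × 2.05 = 0.0164 mmol/kg = 16.4 μmol/kg

[CO2*] = 16.4 μmol/kg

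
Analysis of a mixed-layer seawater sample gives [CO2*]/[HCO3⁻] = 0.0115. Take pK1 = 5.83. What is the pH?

From K1 = [H⁺][HCO3⁻]/[CO2*]:  pH = pK1 − log₁₀([CO2*]/[HCO3⁻])
log₁₀(0.0115) = -1.939
pH = 5.83 − (-1.939) = 7.77

pH = 7.77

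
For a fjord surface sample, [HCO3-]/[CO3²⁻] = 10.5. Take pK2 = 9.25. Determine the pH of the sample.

pH = 8.23

From K2 = [H⁺][CO3²⁻]/[HCO3-]:  pH = pK2 − log₁₀([HCO3-]/[CO3²⁻])
log₁₀(10.5) = +1.021
pH = 9.25 − (+1.021) = 8.23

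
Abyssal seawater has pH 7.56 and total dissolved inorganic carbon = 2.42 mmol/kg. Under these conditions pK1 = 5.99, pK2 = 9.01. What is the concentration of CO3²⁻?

[CO3²⁻] = 0.0808 mmol/kg

α₂ = 1 / (1 + [H⁺]/K2 + [H⁺]²/(K1K2)) = 1 / (1 + 10^+1.45 + 10^-0.12)
   = 1 / (1 + 28.184 + 0.75858) = 1/29.942 = 0.03340
[CO3²⁻] = α₂ × DIC = 0.03340 × 2.42 = 0.0808 mmol/kg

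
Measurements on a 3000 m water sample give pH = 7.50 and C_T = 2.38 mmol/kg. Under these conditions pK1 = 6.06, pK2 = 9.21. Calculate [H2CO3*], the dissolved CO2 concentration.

α₀ = 1 / (1 + K1/[H⁺] + K1K2/[H⁺]²) = 1 / (1 + 10^+1.44 + 10^-0.27)
   = 1 / (1 + 27.542 + 0.53703) = 1/29.079 = 0.03439
[CO2*] = α₀ × DIC = 0.03439 × 2.38 = 0.0818 mmol/kg

[CO2*] = 0.0818 mmol/kg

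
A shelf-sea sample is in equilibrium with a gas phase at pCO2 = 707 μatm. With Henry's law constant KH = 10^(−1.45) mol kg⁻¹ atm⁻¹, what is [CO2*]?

KH = 10^(−1.45) = 3.548×10^-2 mol kg⁻¹ atm⁻¹
[CO2*] = KH · pCO2 = 3.548×10^-2 × 707×10^-6 atm = 2.51×10^-5 mol/kg

[CO2*] = 25.1 μmol/kg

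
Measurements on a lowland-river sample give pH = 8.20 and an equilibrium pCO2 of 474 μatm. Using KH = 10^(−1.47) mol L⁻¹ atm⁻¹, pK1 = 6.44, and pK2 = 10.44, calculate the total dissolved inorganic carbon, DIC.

[CO2*] = KH · pCO2 = 10^(−1.47) × 474×10^-6 = 1.606×10^-5 mol/L
α₀ = 1/(1 + K1/[H⁺] + K1K2/[H⁺]²) = 1/(1 + 10^+1.76 + 10^-0.48) = 0.01699
DIC = [CO2*]/α₀ = 1.606×10^-5 / 0.01699 = 0.946 mmol/L

DIC = 0.946 mmol/L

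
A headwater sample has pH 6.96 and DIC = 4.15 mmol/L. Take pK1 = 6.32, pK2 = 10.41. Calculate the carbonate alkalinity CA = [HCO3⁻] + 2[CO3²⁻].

CA = [HCO3⁻] + 2[CO3²⁻] = (α₁ + 2α₂)·DIC
At pH 6.96: [H⁺]/K1 = 10^-0.64 = 0.22909, K2/[H⁺] = 10^-3.45 = 0.00035481
α₁ = 1/(1 + 0.22909 + 0.00035481) = 1/1.2294 = 0.8134; α₂ = α₁·K2/[H⁺] = 0.0002886
α₁ + 2α₂ = 0.8140
CA = 0.8140 × 4.15 = 3.38 mmol/L

CA = 3.38 mmol/L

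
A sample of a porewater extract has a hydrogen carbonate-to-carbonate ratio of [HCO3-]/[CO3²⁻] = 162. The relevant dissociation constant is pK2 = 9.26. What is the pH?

pH = 7.05

From K2 = [H⁺][CO3²⁻]/[HCO3-]:  pH = pK2 − log₁₀([HCO3-]/[CO3²⁻])
log₁₀(162) = +2.210
pH = 9.26 − (+2.210) = 7.05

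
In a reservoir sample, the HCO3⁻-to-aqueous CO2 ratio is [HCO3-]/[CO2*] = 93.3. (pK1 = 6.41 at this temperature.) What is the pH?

From K1 = [H⁺][HCO3-]/[CO2*]:  pH = pK1 + log₁₀([HCO3-]/[CO2*])
log₁₀(93.3) = +1.970
pH = 6.41 + (+1.970) = 8.38

pH = 8.38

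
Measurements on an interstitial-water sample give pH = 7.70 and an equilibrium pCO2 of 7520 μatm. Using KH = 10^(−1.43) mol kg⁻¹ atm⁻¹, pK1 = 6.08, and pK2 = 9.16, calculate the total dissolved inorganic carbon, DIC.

[CO2*] = KH · pCO2 = 10^(−1.43) × 7520×10^-6 = 2.794×10^-4 mol/kg
α₀ = 1/(1 + K1/[H⁺] + K1K2/[H⁺]²) = 1/(1 + 10^+1.62 + 10^+0.16) = 0.02266
DIC = [CO2*]/α₀ = 2.794×10^-4 / 0.02266 = 12.3 mmol/kg

DIC = 12.3 mmol/kg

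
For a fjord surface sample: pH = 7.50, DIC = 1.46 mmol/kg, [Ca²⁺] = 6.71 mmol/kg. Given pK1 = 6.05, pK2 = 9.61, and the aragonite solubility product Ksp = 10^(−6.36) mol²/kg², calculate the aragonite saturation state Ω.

α₂ = 1 / (1 + [H⁺]/K2 + [H⁺]²/(K1K2)) = 1 / (1 + 10^+2.11 + 10^+0.66)
   = 1 / (1 + 128.82 + 4.5709) = 1/134.40 = 0.007441
[CO3²⁻] = α₂ × DIC = 0.007441 × 1.46 = 0.01086 mmol/kg = 10.86 μmol/kg
Ksp = 10^(−6.36) = 4.365×10^-7
Ω = [Ca²⁺][CO3²⁻]/Ksp = (6.71×10^-3)(1.086×10^-5) / 4.365×10^-7 = 0.167

Ω = 0.167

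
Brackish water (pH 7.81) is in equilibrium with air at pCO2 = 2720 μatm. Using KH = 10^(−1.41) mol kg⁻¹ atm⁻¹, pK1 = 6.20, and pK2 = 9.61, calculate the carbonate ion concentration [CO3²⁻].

[CO3²⁻] = 0.0683 mmol/kg

[CO2*] = KH · pCO2 = 10^(−1.41) × 2720×10^-6 = 1.058×10^-4 mol/kg
α₀ = 1/(1 + K1/[H⁺] + K1K2/[H⁺]²) = 1/(1 + 10^+1.61 + 10^-0.19) = 0.02359
DIC = [CO2*]/α₀ = 1.058×10^-4 / 0.02359 = 4.485 mmol/kg
[CO3²⁻] = α₂·DIC; α₂ = 0.01523, so [CO3²⁻] = 0.01523 × 4.485 = 0.0683 mmol/kg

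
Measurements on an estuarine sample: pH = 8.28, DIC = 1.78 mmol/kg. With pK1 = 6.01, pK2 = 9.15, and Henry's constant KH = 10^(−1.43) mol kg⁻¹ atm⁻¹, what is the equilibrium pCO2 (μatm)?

pCO2 = 226 μatm

α₀ = 1 / (1 + K1/[H⁺] + K1K2/[H⁺]²) = 1 / (1 + 10^+2.27 + 10^+1.40)
   = 1 / (1 + 186.21 + 25.119) = 1/212.33 = 0.004710
[CO2*] = α₀ × DIC = 0.004710 × 1.78 = 0.008383 mmol/kg = 8.383 μmol/kg
pCO2 = [CO2*]/KH = 8.383×10^-6 / 3.715×10^-2 = 226 μatm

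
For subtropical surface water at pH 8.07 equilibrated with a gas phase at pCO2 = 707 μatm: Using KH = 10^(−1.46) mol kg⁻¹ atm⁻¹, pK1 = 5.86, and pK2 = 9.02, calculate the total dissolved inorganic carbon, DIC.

[CO2*] = KH · pCO2 = 10^(−1.46) × 707×10^-6 = 2.451×10^-5 mol/kg
α₀ = 1/(1 + K1/[H⁺] + K1K2/[H⁺]²) = 1/(1 + 10^+2.21 + 10^+1.26) = 0.005513
DIC = [CO2*]/α₀ = 2.451×10^-5 / 0.005513 = 4.45 mmol/kg

DIC = 4.45 mmol/kg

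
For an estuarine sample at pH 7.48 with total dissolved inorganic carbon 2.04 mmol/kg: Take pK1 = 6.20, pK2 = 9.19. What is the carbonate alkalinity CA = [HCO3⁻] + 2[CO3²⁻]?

CA = [HCO3⁻] + 2[CO3²⁻] = (α₁ + 2α₂)·DIC
At pH 7.48: [H⁺]/K1 = 10^-1.28 = 0.052481, K2/[H⁺] = 10^-1.71 = 0.019498
α₁ = 1/(1 + 0.052481 + 0.019498) = 1/1.0720 = 0.9329; α₂ = α₁·K2/[H⁺] = 0.01819
α₁ + 2α₂ = 0.9692
CA = 0.9692 × 2.04 = 1.98 mmol/kg

CA = 1.98 mmol/kg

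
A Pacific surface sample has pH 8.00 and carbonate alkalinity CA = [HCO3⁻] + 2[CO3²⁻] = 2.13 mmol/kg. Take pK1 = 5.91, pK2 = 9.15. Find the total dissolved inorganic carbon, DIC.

CA = [HCO3⁻] + 2[CO3²⁻] = (α₁ + 2α₂)·DIC
At pH 8.00: [H⁺]/K1 = 10^-2.09 = 0.0081283, K2/[H⁺] = 10^-1.15 = 0.070795
α₁ = 1/(1 + 0.0081283 + 0.070795) = 1/1.0789 = 0.9269; α₂ = α₁·K2/[H⁺] = 0.06562
α₁ + 2α₂ = 1.0581
DIC = CA / (α₁ + 2α₂) = 2.13 / 1.0581 = 2.01 mmol/kg

DIC = 2.01 mmol/kg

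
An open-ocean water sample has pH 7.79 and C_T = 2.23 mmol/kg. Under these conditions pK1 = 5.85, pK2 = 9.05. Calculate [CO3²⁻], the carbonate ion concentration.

[CO3²⁻] = 0.115 mmol/kg

α₂ = 1 / (1 + [H⁺]/K2 + [H⁺]²/(K1K2)) = 1 / (1 + 10^+1.26 + 10^-0.68)
   = 1 / (1 + 18.197 + 0.20893) = 1/19.406 = 0.05153
[CO3²⁻] = α₂ × DIC = 0.05153 × 2.23 = 0.115 mmol/kg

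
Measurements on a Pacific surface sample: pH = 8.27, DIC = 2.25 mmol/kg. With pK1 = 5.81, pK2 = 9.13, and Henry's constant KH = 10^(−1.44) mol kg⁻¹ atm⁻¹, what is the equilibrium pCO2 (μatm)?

α₀ = 1 / (1 + K1/[H⁺] + K1K2/[H⁺]²) = 1 / (1 + 10^+2.46 + 10^+1.60)
   = 1 / (1 + 288.40 + 39.811) = 1/329.21 = 0.003038
[CO2*] = α₀ × DIC = 0.003038 × 2.25 = 0.006834 mmol/kg = 6.834 μmol/kg
pCO2 = [CO2*]/KH = 6.834×10^-6 / 3.631×10^-2 = 188 μatm

pCO2 = 188 μatm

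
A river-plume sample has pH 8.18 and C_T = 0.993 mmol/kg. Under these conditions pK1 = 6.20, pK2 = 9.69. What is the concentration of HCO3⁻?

α₁ = 1 / (1 + [H⁺]/K1 + K2/[H⁺]) = 1 / (1 + 10^-1.98 + 10^-1.51)
   = 1 / (1 + 0.010471 + 0.030903) = 1/1.0414 = 0.9603
[HCO3⁻] = α₁ × DIC = 0.9603 × 0.993 = 0.954 mmol/kg

[HCO3⁻] = 0.954 mmol/kg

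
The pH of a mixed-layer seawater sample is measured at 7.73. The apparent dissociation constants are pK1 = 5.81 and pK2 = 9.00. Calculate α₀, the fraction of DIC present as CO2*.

α₀ = 1 / (1 + K1/[H⁺] + K1K2/[H⁺]²) = 1 / (1 + 10^+1.92 + 10^+0.65)
   = 1 / (1 + 83.176 + 4.4668) = 1/88.643 = 0.01128

α₀ = 0.0113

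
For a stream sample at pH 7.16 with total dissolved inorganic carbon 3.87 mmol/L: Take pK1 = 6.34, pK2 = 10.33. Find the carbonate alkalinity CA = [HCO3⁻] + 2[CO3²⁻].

CA = [HCO3⁻] + 2[CO3²⁻] = (α₁ + 2α₂)·DIC
At pH 7.16: [H⁺]/K1 = 10^-0.82 = 0.15136, K2/[H⁺] = 10^-3.17 = 0.00067608
α₁ = 1/(1 + 0.15136 + 0.00067608) = 1/1.1520 = 0.8680; α₂ = α₁·K2/[H⁺] = 0.0005869
α₁ + 2α₂ = 0.8692
CA = 0.8692 × 3.87 = 3.36 mmol/L

CA = 3.36 mmol/L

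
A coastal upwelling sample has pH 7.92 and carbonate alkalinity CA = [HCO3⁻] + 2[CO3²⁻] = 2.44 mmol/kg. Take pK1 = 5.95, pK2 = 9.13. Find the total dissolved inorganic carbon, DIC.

CA = [HCO3⁻] + 2[CO3²⁻] = (α₁ + 2α₂)·DIC
At pH 7.92: [H⁺]/K1 = 10^-1.97 = 0.010715, K2/[H⁺] = 10^-1.21 = 0.061660
α₁ = 1/(1 + 0.010715 + 0.061660) = 1/1.0724 = 0.9325; α₂ = α₁·K2/[H⁺] = 0.05750
α₁ + 2α₂ = 1.0475
DIC = CA / (α₁ + 2α₂) = 2.44 / 1.0475 = 2.33 mmol/kg

DIC = 2.33 mmol/kg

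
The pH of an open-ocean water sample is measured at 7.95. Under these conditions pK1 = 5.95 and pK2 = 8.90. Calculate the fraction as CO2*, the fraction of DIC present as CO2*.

α₀ = 0.00891

α₀ = 1 / (1 + K1/[H⁺] + K1K2/[H⁺]²) = 1 / (1 + 10^+2.00 + 10^+1.05)
   = 1 / (1 + 100.00 + 11.220) = 1/112.22 = 0.008911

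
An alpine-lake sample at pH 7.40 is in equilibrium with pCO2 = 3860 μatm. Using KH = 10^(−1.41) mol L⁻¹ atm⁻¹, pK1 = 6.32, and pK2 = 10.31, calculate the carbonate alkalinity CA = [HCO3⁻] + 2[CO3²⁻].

[CO2*] = KH · pCO2 = 10^(−1.41) × 3860×10^-6 = 1.502×10^-4 mol/L
α₀ = 1/(1 + K1/[H⁺] + K1K2/[H⁺]²) = 1/(1 + 10^+1.08 + 10^-1.83) = 0.07670
DIC = [CO2*]/α₀ = 1.502×10^-4 / 0.07670 = 1.958 mmol/L
CA = (α₁ + 2α₂)·DIC = (0.9222 + 2×0.001135) × 1.958 = 1.81 mmol/L

CA = 1.81 mmol/L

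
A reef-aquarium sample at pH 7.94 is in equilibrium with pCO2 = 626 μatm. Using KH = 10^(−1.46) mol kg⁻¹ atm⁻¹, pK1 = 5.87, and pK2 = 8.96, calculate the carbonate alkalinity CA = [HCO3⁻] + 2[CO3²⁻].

CA = 3.04 mmol/kg

[CO2*] = KH · pCO2 = 10^(−1.46) × 626×10^-6 = 2.171×10^-5 mol/kg
α₀ = 1/(1 + K1/[H⁺] + K1K2/[H⁺]²) = 1/(1 + 10^+2.07 + 10^+1.05) = 0.007710
DIC = [CO2*]/α₀ = 2.171×10^-5 / 0.007710 = 2.815 mmol/kg
CA = (α₁ + 2α₂)·DIC = (0.9058 + 2×0.08650) × 2.815 = 3.04 mmol/kg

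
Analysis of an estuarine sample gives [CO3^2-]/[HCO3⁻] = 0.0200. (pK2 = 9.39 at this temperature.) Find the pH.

From K2 = [H⁺][CO3^2-]/[HCO3⁻]:  pH = pK2 + log₁₀([CO3^2-]/[HCO3⁻])
log₁₀(0.0200) = -1.699
pH = 9.39 + (-1.699) = 7.69

pH = 7.69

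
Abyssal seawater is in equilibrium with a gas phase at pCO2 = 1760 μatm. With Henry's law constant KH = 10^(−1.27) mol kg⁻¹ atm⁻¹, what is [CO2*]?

[CO2*] = 94.5 μmol/kg

KH = 10^(−1.27) = 5.370×10^-2 mol kg⁻¹ atm⁻¹
[CO2*] = KH · pCO2 = 5.370×10^-2 × 1760×10^-6 atm = 9.45×10^-5 mol/kg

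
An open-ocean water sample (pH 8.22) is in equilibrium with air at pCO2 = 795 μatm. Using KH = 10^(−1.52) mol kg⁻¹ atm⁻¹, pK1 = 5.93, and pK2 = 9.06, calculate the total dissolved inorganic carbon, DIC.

DIC = 5.38 mmol/kg

[CO2*] = KH · pCO2 = 10^(−1.52) × 795×10^-6 = 2.401×10^-5 mol/kg
α₀ = 1/(1 + K1/[H⁺] + K1K2/[H⁺]²) = 1/(1 + 10^+2.29 + 10^+1.45) = 0.004461
DIC = [CO2*]/α₀ = 2.401×10^-5 / 0.004461 = 5.38 mmol/kg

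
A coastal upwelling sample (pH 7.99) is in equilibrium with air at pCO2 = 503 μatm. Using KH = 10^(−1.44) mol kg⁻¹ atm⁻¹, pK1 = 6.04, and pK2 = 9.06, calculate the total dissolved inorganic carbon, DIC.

[CO2*] = KH · pCO2 = 10^(−1.44) × 503×10^-6 = 1.826×10^-5 mol/kg
α₀ = 1/(1 + K1/[H⁺] + K1K2/[H⁺]²) = 1/(1 + 10^+1.95 + 10^+0.88) = 0.01023
DIC = [CO2*]/α₀ = 1.826×10^-5 / 0.01023 = 1.78 mmol/kg

DIC = 1.78 mmol/kg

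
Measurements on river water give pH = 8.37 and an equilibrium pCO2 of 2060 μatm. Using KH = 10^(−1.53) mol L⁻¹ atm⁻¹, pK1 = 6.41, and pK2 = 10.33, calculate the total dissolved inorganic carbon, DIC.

DIC = 5.67 mmol/L

[CO2*] = KH · pCO2 = 10^(−1.53) × 2060×10^-6 = 6.079×10^-5 mol/L
α₀ = 1/(1 + K1/[H⁺] + K1K2/[H⁺]²) = 1/(1 + 10^+1.96 + 10^-0.00) = 0.01073
DIC = [CO2*]/α₀ = 6.079×10^-5 / 0.01073 = 5.67 mmol/L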